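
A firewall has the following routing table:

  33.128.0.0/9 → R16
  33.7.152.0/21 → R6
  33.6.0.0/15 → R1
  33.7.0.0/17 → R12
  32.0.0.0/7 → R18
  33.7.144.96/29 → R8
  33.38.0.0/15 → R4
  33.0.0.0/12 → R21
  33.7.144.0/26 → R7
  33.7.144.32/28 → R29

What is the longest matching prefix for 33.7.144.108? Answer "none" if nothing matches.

33.6.0.0/15

Entries matching 33.7.144.108:
  32.0.0.0/7 (32.0.0.0 - 33.255.255.255)
  33.0.0.0/12 (33.0.0.0 - 33.15.255.255)
  33.6.0.0/15 (33.6.0.0 - 33.7.255.255)
Most specific is 33.6.0.0/15.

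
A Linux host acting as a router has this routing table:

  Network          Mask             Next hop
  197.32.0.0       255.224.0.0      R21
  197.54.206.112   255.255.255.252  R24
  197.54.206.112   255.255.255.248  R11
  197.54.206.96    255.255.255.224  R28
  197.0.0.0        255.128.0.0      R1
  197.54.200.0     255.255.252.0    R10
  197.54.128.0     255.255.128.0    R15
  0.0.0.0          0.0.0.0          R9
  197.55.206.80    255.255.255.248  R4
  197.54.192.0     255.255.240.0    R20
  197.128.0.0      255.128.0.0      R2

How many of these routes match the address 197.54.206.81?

5

Prefixes containing 197.54.206.81:
  0.0.0.0/0 (default, matches everything)
  197.0.0.0/9 (197.0.0.0 - 197.127.255.255)
  197.32.0.0/11 (197.32.0.0 - 197.63.255.255)
  197.54.128.0/17 (197.54.128.0 - 197.54.255.255)
  197.54.192.0/20 (197.54.192.0 - 197.54.207.255)
Total matching entries: 5.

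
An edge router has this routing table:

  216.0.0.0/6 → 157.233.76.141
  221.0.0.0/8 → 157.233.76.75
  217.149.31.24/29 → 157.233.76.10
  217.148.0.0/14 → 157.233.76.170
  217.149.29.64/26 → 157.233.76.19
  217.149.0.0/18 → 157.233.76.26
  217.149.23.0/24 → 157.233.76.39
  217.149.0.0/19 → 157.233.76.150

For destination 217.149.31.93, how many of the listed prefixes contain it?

4

Prefixes containing 217.149.31.93:
  216.0.0.0/6 (216.0.0.0 - 219.255.255.255)
  217.148.0.0/14 (217.148.0.0 - 217.151.255.255)
  217.149.0.0/18 (217.149.0.0 - 217.149.63.255)
  217.149.0.0/19 (217.149.0.0 - 217.149.31.255)
Total matching entries: 4.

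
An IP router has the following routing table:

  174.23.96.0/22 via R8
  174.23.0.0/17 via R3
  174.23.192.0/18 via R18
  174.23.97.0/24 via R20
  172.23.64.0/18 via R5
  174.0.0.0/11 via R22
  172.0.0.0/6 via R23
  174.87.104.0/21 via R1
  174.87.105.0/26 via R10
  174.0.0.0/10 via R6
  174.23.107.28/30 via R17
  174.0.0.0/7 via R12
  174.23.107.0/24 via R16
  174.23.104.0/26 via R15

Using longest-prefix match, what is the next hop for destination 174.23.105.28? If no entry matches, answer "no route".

R3

Routes whose prefix contains 174.23.105.28:
  172.0.0.0/6 (172.0.0.0 - 175.255.255.255) -> R23
  174.0.0.0/7 (174.0.0.0 - 175.255.255.255) -> R12
  174.0.0.0/10 (174.0.0.0 - 174.63.255.255) -> R6
  174.0.0.0/11 (174.0.0.0 - 174.31.255.255) -> R22
  174.23.0.0/17 (174.23.0.0 - 174.23.127.255) -> R3
More-specific entries that do NOT match:
  174.23.107.28/30 (174.23.107.28 - 174.23.107.31) does not contain 174.23.105.28
  174.87.105.0/26 (174.87.105.0 - 174.87.105.63) does not contain 174.23.105.28
  174.23.104.0/26 (174.23.104.0 - 174.23.104.63) does not contain 174.23.105.28
  174.23.97.0/24 (174.23.97.0 - 174.23.97.255) does not contain 174.23.105.28
  174.23.107.0/24 (174.23.107.0 - 174.23.107.255) does not contain 174.23.105.28
  174.23.96.0/22 (174.23.96.0 - 174.23.99.255) does not contain 174.23.105.28
  174.87.104.0/21 (174.87.104.0 - 174.87.111.255) does not contain 174.23.105.28
  174.23.192.0/18 (174.23.192.0 - 174.23.255.255) does not contain 174.23.105.28
  172.23.64.0/18 (172.23.64.0 - 172.23.127.255) does not contain 174.23.105.28
Longest matching prefix is /17 -> next hop R3.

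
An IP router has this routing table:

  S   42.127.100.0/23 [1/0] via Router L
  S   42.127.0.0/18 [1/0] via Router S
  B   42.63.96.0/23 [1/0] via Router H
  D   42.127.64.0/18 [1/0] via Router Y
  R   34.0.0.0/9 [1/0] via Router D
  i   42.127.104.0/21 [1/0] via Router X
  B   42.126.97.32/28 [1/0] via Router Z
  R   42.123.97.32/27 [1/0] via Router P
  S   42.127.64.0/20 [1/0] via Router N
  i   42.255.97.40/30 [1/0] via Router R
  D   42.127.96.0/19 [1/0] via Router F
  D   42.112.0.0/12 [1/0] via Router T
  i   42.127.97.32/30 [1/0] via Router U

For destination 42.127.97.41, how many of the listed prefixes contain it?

3

Prefixes containing 42.127.97.41:
  42.112.0.0/12 (42.112.0.0 - 42.127.255.255)
  42.127.64.0/18 (42.127.64.0 - 42.127.127.255)
  42.127.96.0/19 (42.127.96.0 - 42.127.127.255)
Total matching entries: 3.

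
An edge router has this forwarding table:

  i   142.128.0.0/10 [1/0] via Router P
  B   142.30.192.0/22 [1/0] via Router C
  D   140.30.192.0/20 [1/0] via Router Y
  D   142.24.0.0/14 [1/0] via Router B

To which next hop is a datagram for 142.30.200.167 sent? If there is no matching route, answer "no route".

No entry's prefix contains 142.30.200.167; there is no default route.

no route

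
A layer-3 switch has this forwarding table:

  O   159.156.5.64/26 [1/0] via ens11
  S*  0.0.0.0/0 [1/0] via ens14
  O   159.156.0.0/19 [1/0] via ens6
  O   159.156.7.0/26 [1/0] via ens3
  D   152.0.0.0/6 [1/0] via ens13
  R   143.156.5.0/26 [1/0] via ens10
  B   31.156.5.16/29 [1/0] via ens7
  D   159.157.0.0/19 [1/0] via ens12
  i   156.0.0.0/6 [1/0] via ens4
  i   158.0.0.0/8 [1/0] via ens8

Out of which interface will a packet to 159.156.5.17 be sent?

ens6

Routes whose prefix contains 159.156.5.17:
  0.0.0.0/0 (default, matches everything) -> ens14
  156.0.0.0/6 (156.0.0.0 - 159.255.255.255) -> ens4
  159.156.0.0/19 (159.156.0.0 - 159.156.31.255) -> ens6
More-specific entries that do NOT match:
  31.156.5.16/29 (31.156.5.16 - 31.156.5.23) does not contain 159.156.5.17
  159.156.5.64/26 (159.156.5.64 - 159.156.5.127) does not contain 159.156.5.17
  159.156.7.0/26 (159.156.7.0 - 159.156.7.63) does not contain 159.156.5.17
  143.156.5.0/26 (143.156.5.0 - 143.156.5.63) does not contain 159.156.5.17
Longest matching prefix is /19 -> interface ens6.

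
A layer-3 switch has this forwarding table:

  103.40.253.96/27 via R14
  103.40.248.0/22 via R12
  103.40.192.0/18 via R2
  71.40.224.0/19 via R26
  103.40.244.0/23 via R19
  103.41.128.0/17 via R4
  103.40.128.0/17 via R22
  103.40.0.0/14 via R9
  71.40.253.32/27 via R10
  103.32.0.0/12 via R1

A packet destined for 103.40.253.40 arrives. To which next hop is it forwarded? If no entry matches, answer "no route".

R2

Routes whose prefix contains 103.40.253.40:
  103.32.0.0/12 (103.32.0.0 - 103.47.255.255) -> R1
  103.40.0.0/14 (103.40.0.0 - 103.43.255.255) -> R9
  103.40.128.0/17 (103.40.128.0 - 103.40.255.255) -> R22
  103.40.192.0/18 (103.40.192.0 - 103.40.255.255) -> R2
More-specific entries that do NOT match:
  103.40.253.96/27 (103.40.253.96 - 103.40.253.127) does not contain 103.40.253.40
  71.40.253.32/27 (71.40.253.32 - 71.40.253.63) does not contain 103.40.253.40
  103.40.244.0/23 (103.40.244.0 - 103.40.245.255) does not contain 103.40.253.40
  103.40.248.0/22 (103.40.248.0 - 103.40.251.255) does not contain 103.40.253.40
  71.40.224.0/19 (71.40.224.0 - 71.40.255.255) does not contain 103.40.253.40
Longest matching prefix is /18 -> next hop R2.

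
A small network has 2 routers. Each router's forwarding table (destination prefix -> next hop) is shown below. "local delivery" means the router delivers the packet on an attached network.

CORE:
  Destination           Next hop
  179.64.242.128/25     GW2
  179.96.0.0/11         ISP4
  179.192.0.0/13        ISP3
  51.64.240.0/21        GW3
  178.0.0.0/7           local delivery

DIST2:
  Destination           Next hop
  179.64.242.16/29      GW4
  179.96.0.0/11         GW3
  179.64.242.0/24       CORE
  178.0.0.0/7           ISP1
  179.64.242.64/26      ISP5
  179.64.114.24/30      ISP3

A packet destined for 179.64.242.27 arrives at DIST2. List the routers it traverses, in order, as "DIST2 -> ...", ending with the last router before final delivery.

DIST2 -> CORE

At DIST2: longest match for 179.64.242.27 is 179.64.242.0/24 -> CORE
At CORE: longest match for 179.64.242.27 is 178.0.0.0/7 -> local delivery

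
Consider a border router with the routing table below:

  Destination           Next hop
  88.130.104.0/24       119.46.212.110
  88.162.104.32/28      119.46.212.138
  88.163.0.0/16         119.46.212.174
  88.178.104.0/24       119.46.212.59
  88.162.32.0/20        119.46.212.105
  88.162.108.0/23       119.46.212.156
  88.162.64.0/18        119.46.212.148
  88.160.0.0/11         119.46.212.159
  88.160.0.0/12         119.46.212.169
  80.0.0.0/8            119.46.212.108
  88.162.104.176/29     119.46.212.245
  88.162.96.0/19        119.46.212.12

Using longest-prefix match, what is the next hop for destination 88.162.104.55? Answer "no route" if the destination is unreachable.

119.46.212.12

Routes whose prefix contains 88.162.104.55:
  88.160.0.0/11 (88.160.0.0 - 88.191.255.255) -> 119.46.212.159
  88.160.0.0/12 (88.160.0.0 - 88.175.255.255) -> 119.46.212.169
  88.162.64.0/18 (88.162.64.0 - 88.162.127.255) -> 119.46.212.148
  88.162.96.0/19 (88.162.96.0 - 88.162.127.255) -> 119.46.212.12
More-specific entries that do NOT match:
  88.162.104.176/29 (88.162.104.176 - 88.162.104.183) does not contain 88.162.104.55
  88.162.104.32/28 (88.162.104.32 - 88.162.104.47) does not contain 88.162.104.55
  88.130.104.0/24 (88.130.104.0 - 88.130.104.255) does not contain 88.162.104.55
  88.178.104.0/24 (88.178.104.0 - 88.178.104.255) does not contain 88.162.104.55
  88.162.108.0/23 (88.162.108.0 - 88.162.109.255) does not contain 88.162.104.55
  88.162.32.0/20 (88.162.32.0 - 88.162.47.255) does not contain 88.162.104.55
Longest matching prefix is /19 -> next hop 119.46.212.12.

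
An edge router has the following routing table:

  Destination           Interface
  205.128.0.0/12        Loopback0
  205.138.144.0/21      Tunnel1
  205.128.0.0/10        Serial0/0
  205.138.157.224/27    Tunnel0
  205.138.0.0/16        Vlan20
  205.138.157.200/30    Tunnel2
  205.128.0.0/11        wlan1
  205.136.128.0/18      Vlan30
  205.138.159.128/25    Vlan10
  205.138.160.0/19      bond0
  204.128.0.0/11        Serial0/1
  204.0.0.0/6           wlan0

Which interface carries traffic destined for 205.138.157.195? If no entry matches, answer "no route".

Vlan20

Routes whose prefix contains 205.138.157.195:
  204.0.0.0/6 (204.0.0.0 - 207.255.255.255) -> wlan0
  205.128.0.0/10 (205.128.0.0 - 205.191.255.255) -> Serial0/0
  205.128.0.0/11 (205.128.0.0 - 205.159.255.255) -> wlan1
  205.128.0.0/12 (205.128.0.0 - 205.143.255.255) -> Loopback0
  205.138.0.0/16 (205.138.0.0 - 205.138.255.255) -> Vlan20
More-specific entries that do NOT match:
  205.138.157.200/30 (205.138.157.200 - 205.138.157.203) does not contain 205.138.157.195
  205.138.157.224/27 (205.138.157.224 - 205.138.157.255) does not contain 205.138.157.195
  205.138.159.128/25 (205.138.159.128 - 205.138.159.255) does not contain 205.138.157.195
  205.138.144.0/21 (205.138.144.0 - 205.138.151.255) does not contain 205.138.157.195
  205.138.160.0/19 (205.138.160.0 - 205.138.191.255) does not contain 205.138.157.195
  205.136.128.0/18 (205.136.128.0 - 205.136.191.255) does not contain 205.138.157.195
Longest matching prefix is /16 -> interface Vlan20.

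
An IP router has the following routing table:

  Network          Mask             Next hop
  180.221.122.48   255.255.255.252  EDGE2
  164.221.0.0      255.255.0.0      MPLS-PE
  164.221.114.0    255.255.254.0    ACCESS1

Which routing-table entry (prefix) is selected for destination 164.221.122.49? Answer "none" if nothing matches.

Entries matching 164.221.122.49:
  164.221.0.0/16 (164.221.0.0 - 164.221.255.255)
Most specific is 164.221.0.0/16.

164.221.0.0/16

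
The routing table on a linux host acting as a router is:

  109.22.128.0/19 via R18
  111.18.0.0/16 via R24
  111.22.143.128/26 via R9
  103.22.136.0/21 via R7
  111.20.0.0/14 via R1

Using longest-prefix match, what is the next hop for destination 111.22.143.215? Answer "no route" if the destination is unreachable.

R1

Routes whose prefix contains 111.22.143.215:
  111.20.0.0/14 (111.20.0.0 - 111.23.255.255) -> R1
More-specific entries that do NOT match:
  111.22.143.128/26 (111.22.143.128 - 111.22.143.191) does not contain 111.22.143.215
  103.22.136.0/21 (103.22.136.0 - 103.22.143.255) does not contain 111.22.143.215
  109.22.128.0/19 (109.22.128.0 - 109.22.159.255) does not contain 111.22.143.215
  111.18.0.0/16 (111.18.0.0 - 111.18.255.255) does not contain 111.22.143.215
Longest matching prefix is /14 -> next hop R1.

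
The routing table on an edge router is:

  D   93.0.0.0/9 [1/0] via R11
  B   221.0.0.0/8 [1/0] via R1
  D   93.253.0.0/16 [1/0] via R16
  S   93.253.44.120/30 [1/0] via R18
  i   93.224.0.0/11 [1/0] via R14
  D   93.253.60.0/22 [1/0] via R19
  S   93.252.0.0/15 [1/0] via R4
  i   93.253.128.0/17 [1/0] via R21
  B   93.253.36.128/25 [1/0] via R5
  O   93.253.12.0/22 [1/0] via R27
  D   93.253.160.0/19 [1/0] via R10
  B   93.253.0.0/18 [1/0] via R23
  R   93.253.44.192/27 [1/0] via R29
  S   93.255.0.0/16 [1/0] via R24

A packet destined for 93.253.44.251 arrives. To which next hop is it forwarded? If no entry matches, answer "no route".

R23

Routes whose prefix contains 93.253.44.251:
  93.224.0.0/11 (93.224.0.0 - 93.255.255.255) -> R14
  93.252.0.0/15 (93.252.0.0 - 93.253.255.255) -> R4
  93.253.0.0/16 (93.253.0.0 - 93.253.255.255) -> R16
  93.253.0.0/18 (93.253.0.0 - 93.253.63.255) -> R23
More-specific entries that do NOT match:
  93.253.44.120/30 (93.253.44.120 - 93.253.44.123) does not contain 93.253.44.251
  93.253.44.192/27 (93.253.44.192 - 93.253.44.223) does not contain 93.253.44.251
  93.253.36.128/25 (93.253.36.128 - 93.253.36.255) does not contain 93.253.44.251
  93.253.60.0/22 (93.253.60.0 - 93.253.63.255) does not contain 93.253.44.251
  93.253.12.0/22 (93.253.12.0 - 93.253.15.255) does not contain 93.253.44.251
  93.253.160.0/19 (93.253.160.0 - 93.253.191.255) does not contain 93.253.44.251
Longest matching prefix is /18 -> next hop R23.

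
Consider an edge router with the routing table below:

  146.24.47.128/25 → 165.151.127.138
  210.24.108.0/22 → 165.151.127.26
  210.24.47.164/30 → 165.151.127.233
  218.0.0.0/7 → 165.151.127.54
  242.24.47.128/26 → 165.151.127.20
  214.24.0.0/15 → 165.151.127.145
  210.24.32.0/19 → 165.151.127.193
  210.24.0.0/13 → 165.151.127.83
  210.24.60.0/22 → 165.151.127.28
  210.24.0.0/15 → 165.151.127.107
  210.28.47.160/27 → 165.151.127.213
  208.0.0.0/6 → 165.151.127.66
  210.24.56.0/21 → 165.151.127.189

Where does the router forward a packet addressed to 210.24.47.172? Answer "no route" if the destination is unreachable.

Routes whose prefix contains 210.24.47.172:
  208.0.0.0/6 (208.0.0.0 - 211.255.255.255) -> 165.151.127.66
  210.24.0.0/13 (210.24.0.0 - 210.31.255.255) -> 165.151.127.83
  210.24.0.0/15 (210.24.0.0 - 210.25.255.255) -> 165.151.127.107
  210.24.32.0/19 (210.24.32.0 - 210.24.63.255) -> 165.151.127.193
More-specific entries that do NOT match:
  210.24.47.164/30 (210.24.47.164 - 210.24.47.167) does not contain 210.24.47.172
  210.28.47.160/27 (210.28.47.160 - 210.28.47.191) does not contain 210.24.47.172
  242.24.47.128/26 (242.24.47.128 - 242.24.47.191) does not contain 210.24.47.172
  146.24.47.128/25 (146.24.47.128 - 146.24.47.255) does not contain 210.24.47.172
  210.24.108.0/22 (210.24.108.0 - 210.24.111.255) does not contain 210.24.47.172
  210.24.60.0/22 (210.24.60.0 - 210.24.63.255) does not contain 210.24.47.172
  210.24.56.0/21 (210.24.56.0 - 210.24.63.255) does not contain 210.24.47.172
Longest matching prefix is /19 -> next hop 165.151.127.193.

165.151.127.193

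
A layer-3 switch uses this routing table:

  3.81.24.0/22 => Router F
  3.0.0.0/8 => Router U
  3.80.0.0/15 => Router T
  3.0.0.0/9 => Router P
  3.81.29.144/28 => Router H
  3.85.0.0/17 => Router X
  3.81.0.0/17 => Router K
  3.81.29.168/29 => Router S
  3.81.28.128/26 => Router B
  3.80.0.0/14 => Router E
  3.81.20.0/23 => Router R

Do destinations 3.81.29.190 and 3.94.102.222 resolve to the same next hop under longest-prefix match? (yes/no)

no

3.81.29.190: longest match 3.81.0.0/17 -> Router K
3.94.102.222: longest match 3.0.0.0/9 -> Router P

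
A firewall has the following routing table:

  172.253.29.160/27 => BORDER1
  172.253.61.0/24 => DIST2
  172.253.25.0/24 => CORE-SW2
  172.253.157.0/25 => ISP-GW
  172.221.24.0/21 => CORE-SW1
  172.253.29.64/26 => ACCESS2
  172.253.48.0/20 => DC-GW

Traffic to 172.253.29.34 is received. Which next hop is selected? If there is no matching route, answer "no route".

No entry's prefix contains 172.253.29.34; there is no default route.

no route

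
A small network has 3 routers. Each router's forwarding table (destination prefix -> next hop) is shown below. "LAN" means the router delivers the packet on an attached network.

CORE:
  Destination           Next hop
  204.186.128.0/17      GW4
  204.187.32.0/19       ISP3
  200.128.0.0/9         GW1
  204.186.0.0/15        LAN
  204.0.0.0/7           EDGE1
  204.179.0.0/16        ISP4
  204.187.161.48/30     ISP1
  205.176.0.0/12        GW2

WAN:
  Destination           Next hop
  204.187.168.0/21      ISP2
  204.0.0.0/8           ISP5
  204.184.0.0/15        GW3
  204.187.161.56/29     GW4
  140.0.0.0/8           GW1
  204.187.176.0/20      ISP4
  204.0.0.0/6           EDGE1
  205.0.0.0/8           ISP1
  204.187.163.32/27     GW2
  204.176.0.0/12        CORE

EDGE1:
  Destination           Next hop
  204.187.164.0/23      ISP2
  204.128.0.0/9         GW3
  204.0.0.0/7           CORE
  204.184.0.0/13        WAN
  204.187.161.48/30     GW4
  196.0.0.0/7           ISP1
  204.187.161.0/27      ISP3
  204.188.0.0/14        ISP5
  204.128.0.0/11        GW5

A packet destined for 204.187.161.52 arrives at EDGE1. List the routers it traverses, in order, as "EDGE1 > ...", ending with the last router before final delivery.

At EDGE1: longest match for 204.187.161.52 is 204.184.0.0/13 -> WAN
At WAN: longest match for 204.187.161.52 is 204.176.0.0/12 -> CORE
At CORE: longest match for 204.187.161.52 is 204.186.0.0/15 -> LAN

EDGE1 > WAN > CORE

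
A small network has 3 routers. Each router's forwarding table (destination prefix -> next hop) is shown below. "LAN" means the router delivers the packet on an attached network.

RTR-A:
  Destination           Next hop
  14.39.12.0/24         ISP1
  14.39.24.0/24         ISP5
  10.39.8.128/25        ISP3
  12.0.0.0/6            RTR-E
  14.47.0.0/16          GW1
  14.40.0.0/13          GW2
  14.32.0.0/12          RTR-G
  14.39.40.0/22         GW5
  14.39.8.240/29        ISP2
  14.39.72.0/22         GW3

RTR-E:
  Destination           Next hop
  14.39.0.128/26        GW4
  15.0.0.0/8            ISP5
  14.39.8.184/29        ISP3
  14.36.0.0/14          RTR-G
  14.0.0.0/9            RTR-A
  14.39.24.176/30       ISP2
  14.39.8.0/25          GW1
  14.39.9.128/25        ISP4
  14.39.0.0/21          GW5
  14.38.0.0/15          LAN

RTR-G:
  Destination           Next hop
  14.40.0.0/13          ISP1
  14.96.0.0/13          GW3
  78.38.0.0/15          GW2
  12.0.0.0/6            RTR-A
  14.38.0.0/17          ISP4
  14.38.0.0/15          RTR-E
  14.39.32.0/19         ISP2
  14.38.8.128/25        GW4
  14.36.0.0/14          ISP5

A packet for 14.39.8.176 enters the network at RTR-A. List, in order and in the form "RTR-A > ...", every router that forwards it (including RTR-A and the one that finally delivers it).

RTR-A > RTR-G > RTR-E

At RTR-A: longest match for 14.39.8.176 is 14.32.0.0/12 -> RTR-G
At RTR-G: longest match for 14.39.8.176 is 14.38.0.0/15 -> RTR-E
At RTR-E: longest match for 14.39.8.176 is 14.38.0.0/15 -> LAN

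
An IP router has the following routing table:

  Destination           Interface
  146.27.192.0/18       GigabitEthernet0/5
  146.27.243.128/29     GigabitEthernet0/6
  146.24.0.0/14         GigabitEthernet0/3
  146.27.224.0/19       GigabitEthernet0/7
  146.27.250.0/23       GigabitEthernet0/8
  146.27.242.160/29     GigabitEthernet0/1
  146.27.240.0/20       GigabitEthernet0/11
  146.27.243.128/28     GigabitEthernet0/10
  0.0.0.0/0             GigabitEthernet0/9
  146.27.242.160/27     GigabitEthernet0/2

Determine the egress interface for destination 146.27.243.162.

GigabitEthernet0/11

Routes whose prefix contains 146.27.243.162:
  0.0.0.0/0 (default, matches everything) -> GigabitEthernet0/9
  146.24.0.0/14 (146.24.0.0 - 146.27.255.255) -> GigabitEthernet0/3
  146.27.192.0/18 (146.27.192.0 - 146.27.255.255) -> GigabitEthernet0/5
  146.27.224.0/19 (146.27.224.0 - 146.27.255.255) -> GigabitEthernet0/7
  146.27.240.0/20 (146.27.240.0 - 146.27.255.255) -> GigabitEthernet0/11
More-specific entries that do NOT match:
  146.27.243.128/29 (146.27.243.128 - 146.27.243.135) does not contain 146.27.243.162
  146.27.242.160/29 (146.27.242.160 - 146.27.242.167) does not contain 146.27.243.162
  146.27.243.128/28 (146.27.243.128 - 146.27.243.143) does not contain 146.27.243.162
  146.27.242.160/27 (146.27.242.160 - 146.27.242.191) does not contain 146.27.243.162
  146.27.250.0/23 (146.27.250.0 - 146.27.251.255) does not contain 146.27.243.162
Longest matching prefix is /20 -> interface GigabitEthernet0/11.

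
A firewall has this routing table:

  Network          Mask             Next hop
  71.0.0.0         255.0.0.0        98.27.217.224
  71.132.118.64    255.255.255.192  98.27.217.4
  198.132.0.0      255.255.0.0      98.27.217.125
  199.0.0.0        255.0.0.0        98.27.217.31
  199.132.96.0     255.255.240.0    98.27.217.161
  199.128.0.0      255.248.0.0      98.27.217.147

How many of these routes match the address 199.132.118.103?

2

Prefixes containing 199.132.118.103:
  199.0.0.0/8 (199.0.0.0 - 199.255.255.255)
  199.128.0.0/13 (199.128.0.0 - 199.135.255.255)
Total matching entries: 2.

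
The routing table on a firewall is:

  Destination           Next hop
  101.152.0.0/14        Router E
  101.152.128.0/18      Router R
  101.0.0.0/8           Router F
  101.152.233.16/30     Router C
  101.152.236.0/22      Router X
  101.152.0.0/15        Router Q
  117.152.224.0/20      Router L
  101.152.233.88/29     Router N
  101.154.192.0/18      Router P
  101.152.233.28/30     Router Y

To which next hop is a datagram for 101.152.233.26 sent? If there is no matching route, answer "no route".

Routes whose prefix contains 101.152.233.26:
  101.0.0.0/8 (101.0.0.0 - 101.255.255.255) -> Router F
  101.152.0.0/14 (101.152.0.0 - 101.155.255.255) -> Router E
  101.152.0.0/15 (101.152.0.0 - 101.153.255.255) -> Router Q
More-specific entries that do NOT match:
  101.152.233.16/30 (101.152.233.16 - 101.152.233.19) does not contain 101.152.233.26
  101.152.233.28/30 (101.152.233.28 - 101.152.233.31) does not contain 101.152.233.26
  101.152.233.88/29 (101.152.233.88 - 101.152.233.95) does not contain 101.152.233.26
  101.152.236.0/22 (101.152.236.0 - 101.152.239.255) does not contain 101.152.233.26
  117.152.224.0/20 (117.152.224.0 - 117.152.239.255) does not contain 101.152.233.26
  101.152.128.0/18 (101.152.128.0 - 101.152.191.255) does not contain 101.152.233.26
  101.154.192.0/18 (101.154.192.0 - 101.154.255.255) does not contain 101.152.233.26
Longest matching prefix is /15 -> next hop Router Q.

Router Q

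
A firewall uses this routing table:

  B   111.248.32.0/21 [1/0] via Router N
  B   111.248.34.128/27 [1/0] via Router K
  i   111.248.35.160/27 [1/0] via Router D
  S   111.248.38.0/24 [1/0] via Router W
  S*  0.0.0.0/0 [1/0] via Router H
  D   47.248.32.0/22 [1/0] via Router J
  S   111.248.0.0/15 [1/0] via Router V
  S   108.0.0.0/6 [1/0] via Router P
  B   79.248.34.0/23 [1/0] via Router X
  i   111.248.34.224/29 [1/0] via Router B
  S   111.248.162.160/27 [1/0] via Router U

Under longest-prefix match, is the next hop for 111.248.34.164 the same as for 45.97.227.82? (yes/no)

no

111.248.34.164: longest match 111.248.32.0/21 -> Router N
45.97.227.82: longest match 0.0.0.0/0 -> Router H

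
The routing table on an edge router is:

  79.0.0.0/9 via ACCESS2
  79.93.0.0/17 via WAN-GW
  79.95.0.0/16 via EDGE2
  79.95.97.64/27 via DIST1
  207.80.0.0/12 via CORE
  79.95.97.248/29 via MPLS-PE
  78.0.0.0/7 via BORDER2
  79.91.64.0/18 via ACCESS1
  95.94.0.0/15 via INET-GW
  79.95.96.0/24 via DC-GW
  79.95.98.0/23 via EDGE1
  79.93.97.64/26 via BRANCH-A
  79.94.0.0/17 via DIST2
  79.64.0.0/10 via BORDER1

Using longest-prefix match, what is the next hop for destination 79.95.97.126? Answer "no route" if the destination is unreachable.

Routes whose prefix contains 79.95.97.126:
  78.0.0.0/7 (78.0.0.0 - 79.255.255.255) -> BORDER2
  79.0.0.0/9 (79.0.0.0 - 79.127.255.255) -> ACCESS2
  79.64.0.0/10 (79.64.0.0 - 79.127.255.255) -> BORDER1
  79.95.0.0/16 (79.95.0.0 - 79.95.255.255) -> EDGE2
More-specific entries that do NOT match:
  79.95.97.248/29 (79.95.97.248 - 79.95.97.255) does not contain 79.95.97.126
  79.95.97.64/27 (79.95.97.64 - 79.95.97.95) does not contain 79.95.97.126
  79.93.97.64/26 (79.93.97.64 - 79.93.97.127) does not contain 79.95.97.126
  79.95.96.0/24 (79.95.96.0 - 79.95.96.255) does not contain 79.95.97.126
  79.95.98.0/23 (79.95.98.0 - 79.95.99.255) does not contain 79.95.97.126
  79.91.64.0/18 (79.91.64.0 - 79.91.127.255) does not contain 79.95.97.126
  79.93.0.0/17 (79.93.0.0 - 79.93.127.255) does not contain 79.95.97.126
  79.94.0.0/17 (79.94.0.0 - 79.94.127.255) does not contain 79.95.97.126
Longest matching prefix is /16 -> next hop EDGE2.

EDGE2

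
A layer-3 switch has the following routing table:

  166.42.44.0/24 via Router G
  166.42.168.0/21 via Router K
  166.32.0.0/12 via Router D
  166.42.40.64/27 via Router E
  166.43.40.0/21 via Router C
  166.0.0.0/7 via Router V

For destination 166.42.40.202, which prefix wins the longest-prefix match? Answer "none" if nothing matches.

Entries matching 166.42.40.202:
  166.0.0.0/7 (166.0.0.0 - 167.255.255.255)
  166.32.0.0/12 (166.32.0.0 - 166.47.255.255)
Most specific is 166.32.0.0/12.

166.32.0.0/12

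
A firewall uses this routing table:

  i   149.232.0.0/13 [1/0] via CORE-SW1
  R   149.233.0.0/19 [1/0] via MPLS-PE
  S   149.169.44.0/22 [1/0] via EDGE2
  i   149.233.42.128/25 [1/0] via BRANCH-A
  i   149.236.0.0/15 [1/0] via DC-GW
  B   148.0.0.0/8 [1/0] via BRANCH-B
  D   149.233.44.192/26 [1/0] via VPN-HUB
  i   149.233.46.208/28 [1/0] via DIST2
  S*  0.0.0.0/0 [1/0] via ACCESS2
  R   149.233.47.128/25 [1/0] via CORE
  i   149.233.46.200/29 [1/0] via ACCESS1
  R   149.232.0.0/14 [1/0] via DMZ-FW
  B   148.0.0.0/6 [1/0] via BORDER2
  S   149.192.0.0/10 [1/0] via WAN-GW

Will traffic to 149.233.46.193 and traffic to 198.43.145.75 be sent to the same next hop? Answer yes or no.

no

149.233.46.193: longest match 149.232.0.0/14 -> DMZ-FW
198.43.145.75: longest match 0.0.0.0/0 -> ACCESS2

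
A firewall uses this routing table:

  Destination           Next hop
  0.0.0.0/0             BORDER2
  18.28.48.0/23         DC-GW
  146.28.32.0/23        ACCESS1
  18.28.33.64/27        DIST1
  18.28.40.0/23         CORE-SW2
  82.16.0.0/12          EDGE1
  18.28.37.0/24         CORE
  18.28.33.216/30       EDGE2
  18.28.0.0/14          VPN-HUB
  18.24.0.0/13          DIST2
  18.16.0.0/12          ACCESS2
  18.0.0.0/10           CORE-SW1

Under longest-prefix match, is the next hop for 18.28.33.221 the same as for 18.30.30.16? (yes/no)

18.28.33.221: longest match 18.28.0.0/14 -> VPN-HUB
18.30.30.16: longest match 18.28.0.0/14 -> VPN-HUB

yes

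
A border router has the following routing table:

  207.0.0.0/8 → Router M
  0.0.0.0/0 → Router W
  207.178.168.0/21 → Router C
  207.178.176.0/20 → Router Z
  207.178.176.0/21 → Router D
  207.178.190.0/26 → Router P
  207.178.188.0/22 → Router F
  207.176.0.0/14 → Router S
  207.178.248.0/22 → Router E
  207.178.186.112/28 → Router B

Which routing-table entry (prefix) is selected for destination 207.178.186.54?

Entries matching 207.178.186.54:
  0.0.0.0/0 (default, matches everything)
  207.0.0.0/8 (207.0.0.0 - 207.255.255.255)
  207.176.0.0/14 (207.176.0.0 - 207.179.255.255)
  207.178.176.0/20 (207.178.176.0 - 207.178.191.255)
Most specific is 207.178.176.0/20.

207.178.176.0/20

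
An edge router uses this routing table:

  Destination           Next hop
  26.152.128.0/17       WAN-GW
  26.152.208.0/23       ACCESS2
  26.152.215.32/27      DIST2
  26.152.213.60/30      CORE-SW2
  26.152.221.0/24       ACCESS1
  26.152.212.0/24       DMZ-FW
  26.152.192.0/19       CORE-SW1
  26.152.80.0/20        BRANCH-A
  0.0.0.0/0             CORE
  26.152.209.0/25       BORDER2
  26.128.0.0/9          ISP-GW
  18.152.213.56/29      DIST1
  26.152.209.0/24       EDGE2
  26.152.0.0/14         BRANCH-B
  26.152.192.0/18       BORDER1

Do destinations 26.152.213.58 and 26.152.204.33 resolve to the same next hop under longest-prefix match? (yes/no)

26.152.213.58: longest match 26.152.192.0/19 -> CORE-SW1
26.152.204.33: longest match 26.152.192.0/19 -> CORE-SW1

yes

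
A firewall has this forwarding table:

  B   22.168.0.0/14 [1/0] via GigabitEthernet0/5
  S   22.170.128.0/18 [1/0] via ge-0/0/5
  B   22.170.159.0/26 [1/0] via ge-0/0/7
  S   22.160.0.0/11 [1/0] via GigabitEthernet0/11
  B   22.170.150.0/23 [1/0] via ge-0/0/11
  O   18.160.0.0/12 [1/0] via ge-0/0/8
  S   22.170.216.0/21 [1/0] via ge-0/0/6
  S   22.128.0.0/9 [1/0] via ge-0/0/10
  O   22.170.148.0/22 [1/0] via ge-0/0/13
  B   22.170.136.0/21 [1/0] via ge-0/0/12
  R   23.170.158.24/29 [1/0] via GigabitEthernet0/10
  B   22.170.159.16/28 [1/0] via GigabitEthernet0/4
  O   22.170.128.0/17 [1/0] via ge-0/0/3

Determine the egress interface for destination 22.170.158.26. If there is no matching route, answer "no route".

Routes whose prefix contains 22.170.158.26:
  22.128.0.0/9 (22.128.0.0 - 22.255.255.255) -> ge-0/0/10
  22.160.0.0/11 (22.160.0.0 - 22.191.255.255) -> GigabitEthernet0/11
  22.168.0.0/14 (22.168.0.0 - 22.171.255.255) -> GigabitEthernet0/5
  22.170.128.0/17 (22.170.128.0 - 22.170.255.255) -> ge-0/0/3
  22.170.128.0/18 (22.170.128.0 - 22.170.191.255) -> ge-0/0/5
More-specific entries that do NOT match:
  23.170.158.24/29 (23.170.158.24 - 23.170.158.31) does not contain 22.170.158.26
  22.170.159.16/28 (22.170.159.16 - 22.170.159.31) does not contain 22.170.158.26
  22.170.159.0/26 (22.170.159.0 - 22.170.159.63) does not contain 22.170.158.26
  22.170.150.0/23 (22.170.150.0 - 22.170.151.255) does not contain 22.170.158.26
  22.170.148.0/22 (22.170.148.0 - 22.170.151.255) does not contain 22.170.158.26
  22.170.216.0/21 (22.170.216.0 - 22.170.223.255) does not contain 22.170.158.26
  22.170.136.0/21 (22.170.136.0 - 22.170.143.255) does not contain 22.170.158.26
Longest matching prefix is /18 -> interface ge-0/0/5.

ge-0/0/5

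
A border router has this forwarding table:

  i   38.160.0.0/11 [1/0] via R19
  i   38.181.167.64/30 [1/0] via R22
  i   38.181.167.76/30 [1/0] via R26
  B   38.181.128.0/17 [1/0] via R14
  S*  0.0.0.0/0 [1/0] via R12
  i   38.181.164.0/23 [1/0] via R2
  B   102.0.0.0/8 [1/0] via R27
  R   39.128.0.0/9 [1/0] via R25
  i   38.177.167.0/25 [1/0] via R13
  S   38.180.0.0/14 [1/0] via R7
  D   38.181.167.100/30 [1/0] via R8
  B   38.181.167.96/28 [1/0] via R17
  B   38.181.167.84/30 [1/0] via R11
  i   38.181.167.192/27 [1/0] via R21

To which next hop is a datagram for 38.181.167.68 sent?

Routes whose prefix contains 38.181.167.68:
  0.0.0.0/0 (default, matches everything) -> R12
  38.160.0.0/11 (38.160.0.0 - 38.191.255.255) -> R19
  38.180.0.0/14 (38.180.0.0 - 38.183.255.255) -> R7
  38.181.128.0/17 (38.181.128.0 - 38.181.255.255) -> R14
More-specific entries that do NOT match:
  38.181.167.64/30 (38.181.167.64 - 38.181.167.67) does not contain 38.181.167.68
  38.181.167.76/30 (38.181.167.76 - 38.181.167.79) does not contain 38.181.167.68
  38.181.167.100/30 (38.181.167.100 - 38.181.167.103) does not contain 38.181.167.68
  38.181.167.84/30 (38.181.167.84 - 38.181.167.87) does not contain 38.181.167.68
  38.181.167.96/28 (38.181.167.96 - 38.181.167.111) does not contain 38.181.167.68
  38.181.167.192/27 (38.181.167.192 - 38.181.167.223) does not contain 38.181.167.68
  38.177.167.0/25 (38.177.167.0 - 38.177.167.127) does not contain 38.181.167.68
  38.181.164.0/23 (38.181.164.0 - 38.181.165.255) does not contain 38.181.167.68
Longest matching prefix is /17 -> next hop R14.

R14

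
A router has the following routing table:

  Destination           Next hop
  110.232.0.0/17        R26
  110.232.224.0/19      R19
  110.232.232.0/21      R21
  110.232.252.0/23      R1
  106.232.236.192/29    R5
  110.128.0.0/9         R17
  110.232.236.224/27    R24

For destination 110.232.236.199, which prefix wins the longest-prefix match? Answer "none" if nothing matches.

110.232.232.0/21

Entries matching 110.232.236.199:
  110.128.0.0/9 (110.128.0.0 - 110.255.255.255)
  110.232.224.0/19 (110.232.224.0 - 110.232.255.255)
  110.232.232.0/21 (110.232.232.0 - 110.232.239.255)
Most specific is 110.232.232.0/21.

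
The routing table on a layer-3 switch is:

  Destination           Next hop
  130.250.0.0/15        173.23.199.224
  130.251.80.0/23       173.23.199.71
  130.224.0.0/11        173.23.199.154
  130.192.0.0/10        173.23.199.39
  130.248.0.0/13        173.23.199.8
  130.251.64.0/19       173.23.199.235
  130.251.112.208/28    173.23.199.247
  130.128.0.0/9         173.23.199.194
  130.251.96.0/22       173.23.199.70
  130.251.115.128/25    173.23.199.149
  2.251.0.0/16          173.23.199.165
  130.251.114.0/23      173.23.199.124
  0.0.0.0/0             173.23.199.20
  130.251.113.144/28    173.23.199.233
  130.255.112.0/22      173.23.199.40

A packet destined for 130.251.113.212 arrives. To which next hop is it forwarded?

Routes whose prefix contains 130.251.113.212:
  0.0.0.0/0 (default, matches everything) -> 173.23.199.20
  130.128.0.0/9 (130.128.0.0 - 130.255.255.255) -> 173.23.199.194
  130.192.0.0/10 (130.192.0.0 - 130.255.255.255) -> 173.23.199.39
  130.224.0.0/11 (130.224.0.0 - 130.255.255.255) -> 173.23.199.154
  130.248.0.0/13 (130.248.0.0 - 130.255.255.255) -> 173.23.199.8
  130.250.0.0/15 (130.250.0.0 - 130.251.255.255) -> 173.23.199.224
More-specific entries that do NOT match:
  130.251.112.208/28 (130.251.112.208 - 130.251.112.223) does not contain 130.251.113.212
  130.251.113.144/28 (130.251.113.144 - 130.251.113.159) does not contain 130.251.113.212
  130.251.115.128/25 (130.251.115.128 - 130.251.115.255) does not contain 130.251.113.212
  130.251.80.0/23 (130.251.80.0 - 130.251.81.255) does not contain 130.251.113.212
  130.251.114.0/23 (130.251.114.0 - 130.251.115.255) does not contain 130.251.113.212
  130.251.96.0/22 (130.251.96.0 - 130.251.99.255) does not contain 130.251.113.212
  130.255.112.0/22 (130.255.112.0 - 130.255.115.255) does not contain 130.251.113.212
  130.251.64.0/19 (130.251.64.0 - 130.251.95.255) does not contain 130.251.113.212
  2.251.0.0/16 (2.251.0.0 - 2.251.255.255) does not contain 130.251.113.212
Longest matching prefix is /15 -> next hop 173.23.199.224.

173.23.199.224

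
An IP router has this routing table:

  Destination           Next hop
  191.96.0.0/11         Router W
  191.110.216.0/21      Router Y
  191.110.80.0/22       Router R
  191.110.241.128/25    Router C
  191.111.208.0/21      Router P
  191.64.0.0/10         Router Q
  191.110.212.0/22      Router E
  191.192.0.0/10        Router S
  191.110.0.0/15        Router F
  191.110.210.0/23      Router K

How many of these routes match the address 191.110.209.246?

3

Prefixes containing 191.110.209.246:
  191.64.0.0/10 (191.64.0.0 - 191.127.255.255)
  191.96.0.0/11 (191.96.0.0 - 191.127.255.255)
  191.110.0.0/15 (191.110.0.0 - 191.111.255.255)
Total matching entries: 3.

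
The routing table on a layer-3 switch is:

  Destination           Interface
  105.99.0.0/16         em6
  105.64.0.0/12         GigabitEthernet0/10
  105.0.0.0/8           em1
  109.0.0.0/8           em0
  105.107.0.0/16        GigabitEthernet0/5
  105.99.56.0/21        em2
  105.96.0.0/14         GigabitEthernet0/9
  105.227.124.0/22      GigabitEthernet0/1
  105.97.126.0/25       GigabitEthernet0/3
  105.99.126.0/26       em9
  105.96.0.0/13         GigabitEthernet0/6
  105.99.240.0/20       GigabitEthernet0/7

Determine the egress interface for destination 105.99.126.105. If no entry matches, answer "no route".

em6

Routes whose prefix contains 105.99.126.105:
  105.0.0.0/8 (105.0.0.0 - 105.255.255.255) -> em1
  105.96.0.0/13 (105.96.0.0 - 105.103.255.255) -> GigabitEthernet0/6
  105.96.0.0/14 (105.96.0.0 - 105.99.255.255) -> GigabitEthernet0/9
  105.99.0.0/16 (105.99.0.0 - 105.99.255.255) -> em6
More-specific entries that do NOT match:
  105.99.126.0/26 (105.99.126.0 - 105.99.126.63) does not contain 105.99.126.105
  105.97.126.0/25 (105.97.126.0 - 105.97.126.127) does not contain 105.99.126.105
  105.227.124.0/22 (105.227.124.0 - 105.227.127.255) does not contain 105.99.126.105
  105.99.56.0/21 (105.99.56.0 - 105.99.63.255) does not contain 105.99.126.105
  105.99.240.0/20 (105.99.240.0 - 105.99.255.255) does not contain 105.99.126.105
Longest matching prefix is /16 -> interface em6.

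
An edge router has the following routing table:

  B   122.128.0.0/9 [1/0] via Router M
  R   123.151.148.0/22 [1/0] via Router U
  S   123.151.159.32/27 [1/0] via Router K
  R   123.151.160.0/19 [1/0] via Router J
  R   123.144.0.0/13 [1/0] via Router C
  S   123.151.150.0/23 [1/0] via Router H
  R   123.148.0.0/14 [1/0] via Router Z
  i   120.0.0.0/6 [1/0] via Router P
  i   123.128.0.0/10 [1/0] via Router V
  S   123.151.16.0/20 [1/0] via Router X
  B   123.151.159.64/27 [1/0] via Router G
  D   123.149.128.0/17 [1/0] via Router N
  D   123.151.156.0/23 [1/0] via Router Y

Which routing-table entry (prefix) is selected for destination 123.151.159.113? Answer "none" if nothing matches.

123.148.0.0/14

Entries matching 123.151.159.113:
  120.0.0.0/6 (120.0.0.0 - 123.255.255.255)
  123.128.0.0/10 (123.128.0.0 - 123.191.255.255)
  123.144.0.0/13 (123.144.0.0 - 123.151.255.255)
  123.148.0.0/14 (123.148.0.0 - 123.151.255.255)
Most specific is 123.148.0.0/14.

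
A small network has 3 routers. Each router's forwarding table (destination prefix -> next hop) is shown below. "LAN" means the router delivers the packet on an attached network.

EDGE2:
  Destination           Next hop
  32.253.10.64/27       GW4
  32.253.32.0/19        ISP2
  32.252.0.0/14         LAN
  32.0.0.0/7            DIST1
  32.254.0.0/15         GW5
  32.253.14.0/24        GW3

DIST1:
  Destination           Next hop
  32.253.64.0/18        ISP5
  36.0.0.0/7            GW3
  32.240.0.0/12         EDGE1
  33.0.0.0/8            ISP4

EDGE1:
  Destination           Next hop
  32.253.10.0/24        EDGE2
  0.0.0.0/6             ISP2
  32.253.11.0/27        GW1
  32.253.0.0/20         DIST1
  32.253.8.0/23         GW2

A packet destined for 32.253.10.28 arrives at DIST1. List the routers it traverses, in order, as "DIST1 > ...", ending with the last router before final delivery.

At DIST1: longest match for 32.253.10.28 is 32.240.0.0/12 -> EDGE1
At EDGE1: longest match for 32.253.10.28 is 32.253.10.0/24 -> EDGE2
At EDGE2: longest match for 32.253.10.28 is 32.252.0.0/14 -> LAN

DIST1 > EDGE1 > EDGE2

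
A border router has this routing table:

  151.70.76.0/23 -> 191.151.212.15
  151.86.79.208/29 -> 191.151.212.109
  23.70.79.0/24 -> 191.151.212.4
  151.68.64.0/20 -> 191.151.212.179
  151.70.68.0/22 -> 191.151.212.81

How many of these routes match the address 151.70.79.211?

No listed prefix contains 151.70.79.211.
Total matching entries: 0.

0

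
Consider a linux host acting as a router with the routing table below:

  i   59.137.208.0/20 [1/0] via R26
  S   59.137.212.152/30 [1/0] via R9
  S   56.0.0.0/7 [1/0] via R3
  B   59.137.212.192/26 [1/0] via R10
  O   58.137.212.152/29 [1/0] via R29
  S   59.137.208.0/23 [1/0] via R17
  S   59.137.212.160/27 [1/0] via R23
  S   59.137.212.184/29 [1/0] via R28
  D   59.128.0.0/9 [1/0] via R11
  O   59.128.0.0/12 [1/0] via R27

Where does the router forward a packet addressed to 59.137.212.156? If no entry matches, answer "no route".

R26

Routes whose prefix contains 59.137.212.156:
  59.128.0.0/9 (59.128.0.0 - 59.255.255.255) -> R11
  59.128.0.0/12 (59.128.0.0 - 59.143.255.255) -> R27
  59.137.208.0/20 (59.137.208.0 - 59.137.223.255) -> R26
More-specific entries that do NOT match:
  59.137.212.152/30 (59.137.212.152 - 59.137.212.155) does not contain 59.137.212.156
  58.137.212.152/29 (58.137.212.152 - 58.137.212.159) does not contain 59.137.212.156
  59.137.212.184/29 (59.137.212.184 - 59.137.212.191) does not contain 59.137.212.156
  59.137.212.160/27 (59.137.212.160 - 59.137.212.191) does not contain 59.137.212.156
  59.137.212.192/26 (59.137.212.192 - 59.137.212.255) does not contain 59.137.212.156
  59.137.208.0/23 (59.137.208.0 - 59.137.209.255) does not contain 59.137.212.156
Longest matching prefix is /20 -> next hop R26.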